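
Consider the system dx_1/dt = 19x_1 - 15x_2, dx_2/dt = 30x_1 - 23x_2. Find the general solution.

Coefficient matrix A = [[19, -15], [30, -23]].
Characteristic polynomial det(A - λI) = λ^2 + 4λ + 13 = 0.
Eigenvalues λ = -2 ± 3i (complex conjugate pair).
For λ=-2+3i: an eigenvector is (-1,-1) - i(-2,-3) = (-1 + 2i, -1 + 3i).
A real fundamental pair from Re and Im of e^((-2+3i)t)v: X_1 = e^(-2t)(cos(3t)·(-1,-1) + sin(3t)·(-2,-3)), X_2 = e^(-2t)(sin(3t)·(-1,-1) - cos(3t)·(-2,-3)).
General solution: K_1X_1 + K_2X_2.

x_1(t) = -2K_1e^(-2t)sin(3t) - K_1e^(-2t)cos(3t) - K_2e^(-2t)sin(3t) + 2K_2e^(-2t)cos(3t), x_2(t) = -3K_1e^(-2t)sin(3t) - K_1e^(-2t)cos(3t) - K_2e^(-2t)sin(3t) + 3K_2e^(-2t)cos(3t)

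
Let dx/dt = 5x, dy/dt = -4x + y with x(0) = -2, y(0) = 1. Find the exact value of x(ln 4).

-2048

A = [[5,0],[-4,1]]; eigenvalues λ = 5, 1.
Eigenvectors: (1,-1) for λ=5, (0,-1) for λ=1.
From the initial condition, c_1 = -2, c_2 = 1.
x(ln 4) = (-2)(4^5)(1) + (1)(4^1)(0) = -2048.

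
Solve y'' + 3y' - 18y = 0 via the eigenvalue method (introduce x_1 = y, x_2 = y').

y(t) = K_1e^(3t) + K_2e^(-6t)

Let x_1 = y, x_2 = y'. Then x_1' = x_2 and x_2' = 18x_1 - 3x_2.
A = [[0,1],[18,-3]]; det(A-λI) = λ^2 + 3λ - 18.
Eigenvalues λ = 3, -6 with eigenvectors (1,3), (1,-6).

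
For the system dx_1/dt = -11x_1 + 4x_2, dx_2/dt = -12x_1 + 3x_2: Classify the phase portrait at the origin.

A = [[-11,4],[-12,3]]; det(A-λI) = λ^2 + 8λ + 15.
λ = -3, -5: both negative.

stable node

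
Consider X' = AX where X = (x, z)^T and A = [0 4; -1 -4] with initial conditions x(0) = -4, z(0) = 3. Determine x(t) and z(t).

Coefficient matrix A = [[0, 4], [-1, -4]].
Characteristic polynomial det(A - λI) = λ^2 + 4λ + 4 = 0.
Single eigenvalue λ = -2 with algebraic multiplicity 2.
Eigenvector v = (-2,1); generalized eigenvector w with (A-λI)w=v is (3,-2).
General solution: e^(-2t)[K_1·v + K_2·(t·v + w)].
Applying x(0)=-4, z(0)=3 gives K_1=-1, K_2=-2.

x(t) = 4te^(-2t) - 4e^(-2t), z(t) = -2te^(-2t) + 3e^(-2t)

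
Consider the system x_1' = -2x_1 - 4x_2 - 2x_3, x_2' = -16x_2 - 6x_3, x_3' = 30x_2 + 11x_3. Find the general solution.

x_1(t) = c_1e^(-2t) - 2c_3e^(-t), x_2(t) = c_2e^(-4t) - 2c_3e^(-t), x_3(t) = -2c_2e^(-4t) + 5c_3e^(-t)

Coefficient matrix A = [[-2, -4, -2], [0, -16, -6], [0, 30, 11]].
det(A - λI) = 0 gives eigenvalues λ = -2, -4, -1.
For λ=-2: eigenvector (1,0,0).
For λ=-4: eigenvector (0,1,-2).
For λ=-1: eigenvector (-2,-2,5).
General solution: c_1e^(-2t)(1,0,0) + c_2e^(-4t)(0,1,-2) + c_3e^(-t)(-2,-2,5).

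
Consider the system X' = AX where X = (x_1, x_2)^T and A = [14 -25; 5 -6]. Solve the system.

Coefficient matrix A = [[14, -25], [5, -6]].
Characteristic polynomial det(A - λI) = λ^2 - 8λ + 41 = 0.
Eigenvalues λ = 4 ± 5i (complex conjugate pair).
For λ=4+5i: an eigenvector is (1,0) - i(2,1) = (1 - 2i, 0 - i).
A real fundamental pair from Re and Im of e^((4+5i)t)v: X_1 = e^(4t)(cos(5t)·(1,0) + sin(5t)·(2,1)), X_2 = e^(4t)(sin(5t)·(1,0) - cos(5t)·(2,1)).
General solution: c_1X_1 + c_2X_2.

x_1(t) = 2c_1e^(4t)sin(5t) + c_1e^(4t)cos(5t) + c_2e^(4t)sin(5t) - 2c_2e^(4t)cos(5t), x_2(t) = c_1e^(4t)sin(5t) - c_2e^(4t)cos(5t)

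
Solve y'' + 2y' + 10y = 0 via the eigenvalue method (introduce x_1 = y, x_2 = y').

Let x_1 = y, x_2 = y'. Then x_1' = x_2 and x_2' = -10x_1 - 2x_2.
A = [[0,1],[-10,-2]]; det(A-λI) = λ^2 + 2λ + 10.
Eigenvalues λ = -1 ± 3i.

y(t) = c_1e^(-t)cos(3t) + c_2e^(-t)sin(3t)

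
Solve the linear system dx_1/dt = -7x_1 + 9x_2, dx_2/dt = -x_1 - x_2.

Coefficient matrix A = [[-7, 9], [-1, -1]].
Characteristic polynomial det(A - λI) = λ^2 + 8λ + 16 = 0.
Single eigenvalue λ = -4 with algebraic multiplicity 2.
Eigenvector v = (3,1); generalized eigenvector w with (A-λI)w=v is (-1,0).
General solution: e^(-4t)[K_1·v + K_2·(t·v + w)].

x_1(t) = 3K_1e^(-4t) + 3K_2te^(-4t) - K_2e^(-4t), x_2(t) = K_1e^(-4t) + K_2te^(-4t)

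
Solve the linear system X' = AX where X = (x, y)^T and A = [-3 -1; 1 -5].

Coefficient matrix A = [[-3, -1], [1, -5]].
Characteristic polynomial det(A - λI) = λ^2 + 8λ + 16 = 0.
Single eigenvalue λ = -4 with algebraic multiplicity 2.
Eigenvector v = (1,1); generalized eigenvector w with (A-λI)w=v is (2,1).
General solution: e^(-4t)[C_1·v + C_2·(t·v + w)].

x(t) = C_1e^(-4t) + C_2te^(-4t) + 2C_2e^(-4t), y(t) = C_1e^(-4t) + C_2te^(-4t) + C_2e^(-4t)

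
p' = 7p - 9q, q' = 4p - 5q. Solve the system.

p(t) = -3K_1e^(t) - 3K_2te^(t) + K_2e^(t), q(t) = -2K_1e^(t) - 2K_2te^(t) + K_2e^(t)

Coefficient matrix A = [[7, -9], [4, -5]].
Characteristic polynomial det(A - λI) = λ^2 - 2λ + 1 = 0.
Single eigenvalue λ = 1 with algebraic multiplicity 2.
Eigenvector v = (-3,-2); generalized eigenvector w with (A-λI)w=v is (1,1).
General solution: e^(t)[K_1·v + K_2·(t·v + w)].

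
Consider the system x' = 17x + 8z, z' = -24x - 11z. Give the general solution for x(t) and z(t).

Coefficient matrix A = [[17, 8], [-24, -11]].
Characteristic polynomial det(A - λI) = λ^2 - 6λ + 5 = 0.
Eigenvalues λ = 1, 5.
For λ=1: (A-λI) row 1 is [16, 8], so an eigenvector is (1, -2).
For λ=5: (A-λI) row 1 is [12, 8], so an eigenvector is (2, -3).
General solution: C_1e^(t)(1,-2) + C_2e^(5t)(2,-3).

x(t) = C_1e^(t) + 2C_2e^(5t), z(t) = -2C_1e^(t) - 3C_2e^(5t)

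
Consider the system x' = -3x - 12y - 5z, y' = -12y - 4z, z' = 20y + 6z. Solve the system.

x(t) = c_1e^(-3t) + 2c_2e^(-4t) - c_3e^(-2t), y(t) = c_2e^(-4t) - 2c_3e^(-2t), z(t) = -2c_2e^(-4t) + 5c_3e^(-2t)

Coefficient matrix A = [[-3, -12, -5], [0, -12, -4], [0, 20, 6]].
det(A - λI) = 0 gives eigenvalues λ = -3, -4, -2.
For λ=-3: eigenvector (1,0,0).
For λ=-4: eigenvector (2,1,-2).
For λ=-2: eigenvector (-1,-2,5).
General solution: c_1e^(-3t)(1,0,0) + c_2e^(-4t)(2,1,-2) + c_3e^(-2t)(-1,-2,5).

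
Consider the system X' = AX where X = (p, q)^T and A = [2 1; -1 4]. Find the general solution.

Coefficient matrix A = [[2, 1], [-1, 4]].
Characteristic polynomial det(A - λI) = λ^2 - 6λ + 9 = 0.
Single eigenvalue λ = 3 with algebraic multiplicity 2.
Eigenvector v = (1,1); generalized eigenvector w with (A-λI)w=v is (2,3).
General solution: e^(3t)[K_1·v + K_2·(t·v + w)].

p(t) = K_1e^(3t) + K_2te^(3t) + 2K_2e^(3t), q(t) = K_1e^(3t) + K_2te^(3t) + 3K_2e^(3t)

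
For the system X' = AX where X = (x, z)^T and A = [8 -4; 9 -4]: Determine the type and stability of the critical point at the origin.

A = [[8,-4],[9,-4]]; det(A-λI) = λ^2 - 4λ + 4.
repeated λ = 2 with a single eigenvector.

unstable improper node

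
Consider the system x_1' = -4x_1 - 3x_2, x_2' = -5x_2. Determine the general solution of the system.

x_1(t) = K_1e^(-4t) + 3K_2e^(-5t), x_2(t) = K_2e^(-5t)

Coefficient matrix A = [[-4, -3], [0, -5]].
Characteristic polynomial det(A - λI) = λ^2 + 9λ + 20 = 0.
Eigenvalues λ = -4, -5.
For λ=-4: (A-λI) row 1 is [0, -3], so an eigenvector is (1, 0).
For λ=-5: (A-λI) row 1 is [1, -3], so an eigenvector is (3, 1).
General solution: K_1e^(-4t)(1,0) + K_2e^(-5t)(3,1).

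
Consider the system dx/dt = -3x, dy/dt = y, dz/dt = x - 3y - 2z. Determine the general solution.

Coefficient matrix A = [[-3, 0, 0], [0, 1, 0], [1, -3, -2]].
det(A - λI) = 0 gives eigenvalues λ = -3, -2, 1.
For λ=-3: eigenvector (1,0,-1).
For λ=-2: eigenvector (0,0,1).
For λ=1: eigenvector (0,1,-1).
General solution: C_1e^(-3t)(1,0,-1) + C_2e^(-2t)(0,0,1) + C_3e^(t)(0,1,-1).

x(t) = C_1e^(-3t), y(t) = C_3e^(t), z(t) = -C_1e^(-3t) + C_2e^(-2t) - C_3e^(t)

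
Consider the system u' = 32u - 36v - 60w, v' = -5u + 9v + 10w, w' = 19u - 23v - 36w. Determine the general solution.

u(t) = -3C_1e^(4t) - 8C_2e^(-t) + 2C_3e^(2t), v(t) = C_1e^(4t) + C_2e^(-t), w(t) = -2C_1e^(4t) - 5C_2e^(-t) + C_3e^(2t)

Coefficient matrix A = [[32, -36, -60], [-5, 9, 10], [19, -23, -36]].
det(A - λI) = 0 gives eigenvalues λ = 4, -1, 2.
For λ=4: eigenvector (-3,1,-2).
For λ=-1: eigenvector (-8,1,-5).
For λ=2: eigenvector (2,0,1).
General solution: C_1e^(4t)(-3,1,-2) + C_2e^(-t)(-8,1,-5) + C_3e^(2t)(2,0,1).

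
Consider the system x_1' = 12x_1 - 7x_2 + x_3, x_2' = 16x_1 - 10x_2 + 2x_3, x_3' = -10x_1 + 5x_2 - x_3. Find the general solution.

Coefficient matrix A = [[12, -7, 1], [16, -10, 2], [-10, 5, -1]].
det(A - λI) = 0 gives eigenvalues λ = -1, 4, -2.
For λ=-1: eigenvector (1,2,1).
For λ=4: eigenvector (-1,-1,1).
For λ=-2: eigenvector (1,2,0).
General solution: C_1e^(-t)(1,2,1) + C_2e^(4t)(-1,-1,1) + C_3e^(-2t)(1,2,0).

x_1(t) = C_1e^(-t) - C_2e^(4t) + C_3e^(-2t), x_2(t) = 2C_1e^(-t) - C_2e^(4t) + 2C_3e^(-2t), x_3(t) = C_1e^(-t) + C_2e^(4t)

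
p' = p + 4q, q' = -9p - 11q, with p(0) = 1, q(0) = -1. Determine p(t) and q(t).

p(t) = 2te^(-5t) + e^(-5t), q(t) = -3te^(-5t) - e^(-5t)

Coefficient matrix A = [[1, 4], [-9, -11]].
Characteristic polynomial det(A - λI) = λ^2 + 10λ + 25 = 0.
Single eigenvalue λ = -5 with algebraic multiplicity 2.
Eigenvector v = (2,-3); generalized eigenvector w with (A-λI)w=v is (1,-1).
General solution: e^(-5t)[K_1·v + K_2·(t·v + w)].
Applying p(0)=1, q(0)=-1 gives K_1=0, K_2=1.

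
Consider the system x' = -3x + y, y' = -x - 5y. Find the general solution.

Coefficient matrix A = [[-3, 1], [-1, -5]].
Characteristic polynomial det(A - λI) = λ^2 + 8λ + 16 = 0.
Single eigenvalue λ = -4 with algebraic multiplicity 2.
Eigenvector v = (1,-1); generalized eigenvector w with (A-λI)w=v is (0,1).
General solution: e^(-4t)[K_1·v + K_2·(t·v + w)].

x(t) = K_1e^(-4t) + K_2te^(-4t), y(t) = -K_1e^(-4t) - K_2te^(-4t) + K_2e^(-4t)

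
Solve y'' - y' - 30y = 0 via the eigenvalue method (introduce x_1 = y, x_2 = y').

Let x_1 = y, x_2 = y'. Then x_1' = x_2 and x_2' = 30x_1 + x_2.
A = [[0,1],[30,1]]; det(A-λI) = λ^2 - λ - 30.
Eigenvalues λ = -5, 6 with eigenvectors (1,-5), (1,6).

y(t) = K_1e^(-5t) + K_2e^(6t)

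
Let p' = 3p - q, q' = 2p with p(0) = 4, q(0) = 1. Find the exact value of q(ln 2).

A = [[3,-1],[2,0]]; eigenvalues λ = 2, 1.
Eigenvectors: (1,1) for λ=2, (1,2) for λ=1.
From the initial condition, c_1 = 7, c_2 = -3.
q(ln 2) = (7)(2^2)(1) + (-3)(2^1)(2) = 16.

16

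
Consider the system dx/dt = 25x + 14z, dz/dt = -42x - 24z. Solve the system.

Coefficient matrix A = [[25, 14], [-42, -24]].
Characteristic polynomial det(A - λI) = λ^2 - λ - 12 = 0.
Eigenvalues λ = 4, -3.
For λ=4: (A-λI) row 1 is [21, 14], so an eigenvector is (-2, 3).
For λ=-3: (A-λI) row 1 is [28, 14], so an eigenvector is (-1, 2).
General solution: K_1e^(4t)(-2,3) + K_2e^(-3t)(-1,2).

x(t) = -2K_1e^(4t) - K_2e^(-3t), z(t) = 3K_1e^(4t) + 2K_2e^(-3t)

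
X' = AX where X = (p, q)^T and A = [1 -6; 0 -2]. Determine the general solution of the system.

Coefficient matrix A = [[1, -6], [0, -2]].
Characteristic polynomial det(A - λI) = λ^2 + λ - 2 = 0.
Eigenvalues λ = 1, -2.
For λ=1: (A-λI) row 1 is [0, -6], so an eigenvector is (-1, 0).
For λ=-2: (A-λI) row 1 is [3, -6], so an eigenvector is (-2, -1).
General solution: C_1e^(t)(-1,0) + C_2e^(-2t)(-2,-1).

p(t) = -C_1e^(t) - 2C_2e^(-2t), q(t) = -C_2e^(-2t)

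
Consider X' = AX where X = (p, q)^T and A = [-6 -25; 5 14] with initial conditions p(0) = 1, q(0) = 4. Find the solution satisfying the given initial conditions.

Coefficient matrix A = [[-6, -25], [5, 14]].
Characteristic polynomial det(A - λI) = λ^2 - 8λ + 41 = 0.
Eigenvalues λ = 4 ± 5i (complex conjugate pair).
For λ=4+5i: an eigenvector is (2,-1) - i(1,0) = (2 - i, -1).
A real fundamental pair from Re and Im of e^((4+5i)t)v: X_1 = e^(4t)(cos(5t)·(2,-1) + sin(5t)·(1,0)), X_2 = e^(4t)(sin(5t)·(2,-1) - cos(5t)·(1,0)).
General solution: K_1X_1 + K_2X_2.
Applying p(0)=1, q(0)=4 gives K_1=-4, K_2=-9.

p(t) = -22e^(4t)sin(5t) + e^(4t)cos(5t), q(t) = 9e^(4t)sin(5t) + 4e^(4t)cos(5t)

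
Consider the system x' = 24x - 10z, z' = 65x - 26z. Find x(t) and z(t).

x(t) = -C_1e^(-t)sin(5t) - C_1e^(-t)cos(5t) - C_2e^(-t)sin(5t) + C_2e^(-t)cos(5t), z(t) = -3C_1e^(-t)sin(5t) - 2C_1e^(-t)cos(5t) - 2C_2e^(-t)sin(5t) + 3C_2e^(-t)cos(5t)

Coefficient matrix A = [[24, -10], [65, -26]].
Characteristic polynomial det(A - λI) = λ^2 + 2λ + 26 = 0.
Eigenvalues λ = -1 ± 5i (complex conjugate pair).
For λ=-1+5i: an eigenvector is (-1,-2) - i(-1,-3) = (-1 + i, -2 + 3i).
A real fundamental pair from Re and Im of e^((-1+5i)t)v: X_1 = e^(-t)(cos(5t)·(-1,-2) + sin(5t)·(-1,-3)), X_2 = e^(-t)(sin(5t)·(-1,-2) - cos(5t)·(-1,-3)).
General solution: C_1X_1 + C_2X_2.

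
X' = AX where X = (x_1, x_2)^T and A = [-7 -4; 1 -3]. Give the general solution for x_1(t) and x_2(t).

x_1(t) = -2C_1e^(-5t) - 2C_2te^(-5t) - 3C_2e^(-5t), x_2(t) = C_1e^(-5t) + C_2te^(-5t) + 2C_2e^(-5t)

Coefficient matrix A = [[-7, -4], [1, -3]].
Characteristic polynomial det(A - λI) = λ^2 + 10λ + 25 = 0.
Single eigenvalue λ = -5 with algebraic multiplicity 2.
Eigenvector v = (-2,1); generalized eigenvector w with (A-λI)w=v is (-3,2).
General solution: e^(-5t)[C_1·v + C_2·(t·v + w)].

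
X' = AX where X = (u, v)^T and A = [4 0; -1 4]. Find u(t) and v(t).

u(t) = -c_2e^(4t), v(t) = c_1e^(4t) + c_2te^(4t) - 3c_2e^(4t)

Coefficient matrix A = [[4, 0], [-1, 4]].
Characteristic polynomial det(A - λI) = λ^2 - 8λ + 16 = 0.
Single eigenvalue λ = 4 with algebraic multiplicity 2.
Eigenvector v = (0,1); generalized eigenvector w with (A-λI)w=v is (-1,-3).
General solution: e^(4t)[c_1·v + c_2·(t·v + w)].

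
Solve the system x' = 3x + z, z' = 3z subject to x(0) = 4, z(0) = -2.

Coefficient matrix A = [[3, 1], [0, 3]].
Characteristic polynomial det(A - λI) = λ^2 - 6λ + 9 = 0.
Single eigenvalue λ = 3 with algebraic multiplicity 2.
Eigenvector v = (1,0); generalized eigenvector w with (A-λI)w=v is (-2,1).
General solution: e^(3t)[C_1·v + C_2·(t·v + w)].
Applying x(0)=4, z(0)=-2 gives C_1=0, C_2=-2.

x(t) = -2te^(3t) + 4e^(3t), z(t) = -2e^(3t)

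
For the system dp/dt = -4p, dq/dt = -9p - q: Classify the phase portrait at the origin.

stable node

A = [[-4,0],[-9,-1]]; det(A-λI) = λ^2 + 5λ + 4.
λ = -4, -1: both negative.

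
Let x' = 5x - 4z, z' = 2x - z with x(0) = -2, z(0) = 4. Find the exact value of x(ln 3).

-294

A = [[5,-4],[2,-1]]; eigenvalues λ = 1, 3.
Eigenvectors: (-1,-1) for λ=1, (-2,-1) for λ=3.
From the initial condition, c_1 = -10, c_2 = 6.
x(ln 3) = (-10)(3^1)(-1) + (6)(3^3)(-2) = -294.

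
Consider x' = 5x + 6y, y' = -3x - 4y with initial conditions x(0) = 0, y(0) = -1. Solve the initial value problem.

Coefficient matrix A = [[5, 6], [-3, -4]].
Characteristic polynomial det(A - λI) = λ^2 - λ - 2 = 0.
Eigenvalues λ = -1, 2.
For λ=-1: (A-λI) row 1 is [6, 6], so an eigenvector is (-1, 1).
For λ=2: (A-λI) row 1 is [3, 6], so an eigenvector is (-2, 1).
General solution: c_1e^(-t)(-1,1) + c_2e^(2t)(-2,1).
Applying x(0)=0, y(0)=-1 gives c_1=-2, c_2=1.

x(t) = -2e^(2t) + 2e^(-t), y(t) = e^(2t) - 2e^(-t)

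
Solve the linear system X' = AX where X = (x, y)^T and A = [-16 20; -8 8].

x(t) = -C_1e^(-4t)sin(4t) + 2C_1e^(-4t)cos(4t) + 2C_2e^(-4t)sin(4t) + C_2e^(-4t)cos(4t), y(t) = -C_1e^(-4t)sin(4t) + C_1e^(-4t)cos(4t) + C_2e^(-4t)sin(4t) + C_2e^(-4t)cos(4t)

Coefficient matrix A = [[-16, 20], [-8, 8]].
Characteristic polynomial det(A - λI) = λ^2 + 8λ + 32 = 0.
Eigenvalues λ = -4 ± 4i (complex conjugate pair).
For λ=-4+4i: an eigenvector is (2,1) - i(-1,-1) = (2 + i, 1 + i).
A real fundamental pair from Re and Im of e^((-4+4i)t)v: X_1 = e^(-4t)(cos(4t)·(2,1) + sin(4t)·(-1,-1)), X_2 = e^(-4t)(sin(4t)·(2,1) - cos(4t)·(-1,-1)).
General solution: C_1X_1 + C_2X_2.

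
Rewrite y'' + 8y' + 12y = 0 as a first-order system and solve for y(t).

Let x_1 = y, x_2 = y'. Then x_1' = x_2 and x_2' = -12x_1 - 8x_2.
A = [[0,1],[-12,-8]]; det(A-λI) = λ^2 + 8λ + 12.
Eigenvalues λ = -2, -6 with eigenvectors (1,-2), (1,-6).

y(t) = K_1e^(-2t) + K_2e^(-6t)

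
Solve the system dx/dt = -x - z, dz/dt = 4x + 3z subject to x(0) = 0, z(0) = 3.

x(t) = -3te^(t), z(t) = 6te^(t) + 3e^(t)

Coefficient matrix A = [[-1, -1], [4, 3]].
Characteristic polynomial det(A - λI) = λ^2 - 2λ + 1 = 0.
Single eigenvalue λ = 1 with algebraic multiplicity 2.
Eigenvector v = (1,-2); generalized eigenvector w with (A-λI)w=v is (1,-3).
General solution: e^(t)[C_1·v + C_2·(t·v + w)].
Applying x(0)=0, z(0)=3 gives C_1=3, C_2=-3.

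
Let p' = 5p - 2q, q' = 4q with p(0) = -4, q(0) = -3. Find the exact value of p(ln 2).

A = [[5,-2],[0,4]]; eigenvalues λ = 4, 5.
Eigenvectors: (2,1) for λ=4, (1,0) for λ=5.
From the initial condition, c_1 = -3, c_2 = 2.
p(ln 2) = (-3)(2^4)(2) + (2)(2^5)(1) = -32.

-32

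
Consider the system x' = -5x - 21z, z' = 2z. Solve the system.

x(t) = -K_1e^(-5t) - 3K_2e^(2t), z(t) = K_2e^(2t)

Coefficient matrix A = [[-5, -21], [0, 2]].
Characteristic polynomial det(A - λI) = λ^2 + 3λ - 10 = 0.
Eigenvalues λ = -5, 2.
For λ=-5: (A-λI) row 1 is [0, -21], so an eigenvector is (-1, 0).
For λ=2: (A-λI) row 1 is [-7, -21], so an eigenvector is (-3, 1).
General solution: K_1e^(-5t)(-1,0) + K_2e^(2t)(-3,1).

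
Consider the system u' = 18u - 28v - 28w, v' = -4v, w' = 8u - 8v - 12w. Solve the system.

Coefficient matrix A = [[18, -28, -28], [0, -4, 0], [8, -8, -12]].
det(A - λI) = 0 gives eigenvalues λ = 4, -4, 2.
For λ=4: eigenvector (2,0,1).
For λ=-4: eigenvector (0,1,-1).
For λ=2: eigenvector (-7,0,-4).
General solution: K_1e^(4t)(2,0,1) + K_2e^(-4t)(0,1,-1) + K_3e^(2t)(-7,0,-4).

u(t) = 2K_1e^(4t) - 7K_3e^(2t), v(t) = K_2e^(-4t), w(t) = K_1e^(4t) - K_2e^(-4t) - 4K_3e^(2t)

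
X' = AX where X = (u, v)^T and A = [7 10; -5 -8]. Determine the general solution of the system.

u(t) = 2C_1e^(2t) - C_2e^(-3t), v(t) = -C_1e^(2t) + C_2e^(-3t)

Coefficient matrix A = [[7, 10], [-5, -8]].
Characteristic polynomial det(A - λI) = λ^2 + λ - 6 = 0.
Eigenvalues λ = 2, -3.
For λ=2: (A-λI) row 1 is [5, 10], so an eigenvector is (2, -1).
For λ=-3: (A-λI) row 1 is [10, 10], so an eigenvector is (-1, 1).
General solution: C_1e^(2t)(2,-1) + C_2e^(-3t)(-1,1).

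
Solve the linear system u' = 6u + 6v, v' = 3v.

u(t) = -2C_1e^(3t) + C_2e^(6t), v(t) = C_1e^(3t)

Coefficient matrix A = [[6, 6], [0, 3]].
Characteristic polynomial det(A - λI) = λ^2 - 9λ + 18 = 0.
Eigenvalues λ = 3, 6.
For λ=3: (A-λI) row 1 is [3, 6], so an eigenvector is (-2, 1).
For λ=6: (A-λI) row 1 is [0, 6], so an eigenvector is (1, 0).
General solution: C_1e^(3t)(-2,1) + C_2e^(6t)(1,0).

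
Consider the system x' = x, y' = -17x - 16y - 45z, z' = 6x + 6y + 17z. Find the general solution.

Coefficient matrix A = [[1, 0, 0], [-17, -16, -45], [6, 6, 17]].
det(A - λI) = 0 gives eigenvalues λ = -1, 1, 2.
For λ=-1: eigenvector (0,3,-1).
For λ=1: eigenvector (1,-1,0).
For λ=2: eigenvector (0,-5,2).
General solution: c_1e^(-t)(0,3,-1) + c_2e^(t)(1,-1,0) + c_3e^(2t)(0,-5,2).

x(t) = c_2e^(t), y(t) = 3c_1e^(-t) - c_2e^(t) - 5c_3e^(2t), z(t) = -c_1e^(-t) + 2c_3e^(2t)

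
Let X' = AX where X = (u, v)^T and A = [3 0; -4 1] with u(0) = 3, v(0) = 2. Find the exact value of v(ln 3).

A = [[3,0],[-4,1]]; eigenvalues λ = 3, 1.
Eigenvectors: (1,-2) for λ=3, (0,1) for λ=1.
From the initial condition, c_1 = 3, c_2 = 8.
v(ln 3) = (3)(3^3)(-2) + (8)(3^1)(1) = -138.

-138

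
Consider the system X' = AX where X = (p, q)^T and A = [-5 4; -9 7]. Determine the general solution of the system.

p(t) = 2c_1e^(t) + 2c_2te^(t) + c_2e^(t), q(t) = 3c_1e^(t) + 3c_2te^(t) + 2c_2e^(t)

Coefficient matrix A = [[-5, 4], [-9, 7]].
Characteristic polynomial det(A - λI) = λ^2 - 2λ + 1 = 0.
Single eigenvalue λ = 1 with algebraic multiplicity 2.
Eigenvector v = (2,3); generalized eigenvector w with (A-λI)w=v is (1,2).
General solution: e^(t)[c_1·v + c_2·(t·v + w)].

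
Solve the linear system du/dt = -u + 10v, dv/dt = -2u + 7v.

u(t) = 2K_1e^(3t)sin(2t) - K_1e^(3t)cos(2t) - K_2e^(3t)sin(2t) - 2K_2e^(3t)cos(2t), v(t) = K_1e^(3t)sin(2t) - K_2e^(3t)cos(2t)

Coefficient matrix A = [[-1, 10], [-2, 7]].
Characteristic polynomial det(A - λI) = λ^2 - 6λ + 13 = 0.
Eigenvalues λ = 3 ± 2i (complex conjugate pair).
For λ=3+2i: an eigenvector is (-1,0) - i(2,1) = (-1 - 2i, 0 - i).
A real fundamental pair from Re and Im of e^((3+2i)t)v: X_1 = e^(3t)(cos(2t)·(-1,0) + sin(2t)·(2,1)), X_2 = e^(3t)(sin(2t)·(-1,0) - cos(2t)·(2,1)).
General solution: K_1X_1 + K_2X_2.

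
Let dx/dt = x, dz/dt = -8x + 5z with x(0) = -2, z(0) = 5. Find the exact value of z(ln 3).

A = [[1,0],[-8,5]]; eigenvalues λ = 1, 5.
Eigenvectors: (-1,-2) for λ=1, (0,-1) for λ=5.
From the initial condition, c_1 = 2, c_2 = -9.
z(ln 3) = (2)(3^1)(-2) + (-9)(3^5)(-1) = 2175.

2175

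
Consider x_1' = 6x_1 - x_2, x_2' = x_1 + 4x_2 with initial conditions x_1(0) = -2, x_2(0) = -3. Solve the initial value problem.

Coefficient matrix A = [[6, -1], [1, 4]].
Characteristic polynomial det(A - λI) = λ^2 - 10λ + 25 = 0.
Single eigenvalue λ = 5 with algebraic multiplicity 2.
Eigenvector v = (-1,-1); generalized eigenvector w with (A-λI)w=v is (-3,-2).
General solution: e^(5t)[K_1·v + K_2·(t·v + w)].
Applying x_1(0)=-2, x_2(0)=-3 gives K_1=5, K_2=-1.

x_1(t) = te^(5t) - 2e^(5t), x_2(t) = te^(5t) - 3e^(5t)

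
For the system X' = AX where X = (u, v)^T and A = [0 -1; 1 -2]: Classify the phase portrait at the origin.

A = [[0,-1],[1,-2]]; det(A-λI) = λ^2 + 2λ + 1.
repeated λ = -1 with a single eigenvector.

stable improper node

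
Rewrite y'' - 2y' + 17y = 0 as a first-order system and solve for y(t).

Let x_1 = y, x_2 = y'. Then x_1' = x_2 and x_2' = -17x_1 + 2x_2.
A = [[0,1],[-17,2]]; det(A-λI) = λ^2 - 2λ + 17.
Eigenvalues λ = 1 ± 4i.

y(t) = K_1e^(t)cos(4t) + K_2e^(t)sin(4t)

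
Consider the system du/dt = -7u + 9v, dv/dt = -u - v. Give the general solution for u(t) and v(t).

u(t) = -3K_1e^(-4t) - 3K_2te^(-4t) - 2K_2e^(-4t), v(t) = -K_1e^(-4t) - K_2te^(-4t) - K_2e^(-4t)

Coefficient matrix A = [[-7, 9], [-1, -1]].
Characteristic polynomial det(A - λI) = λ^2 + 8λ + 16 = 0.
Single eigenvalue λ = -4 with algebraic multiplicity 2.
Eigenvector v = (-3,-1); generalized eigenvector w with (A-λI)w=v is (-2,-1).
General solution: e^(-4t)[K_1·v + K_2·(t·v + w)].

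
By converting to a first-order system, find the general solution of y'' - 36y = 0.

Let x_1 = y, x_2 = y'. Then x_1' = x_2 and x_2' = 36x_1.
A = [[0,1],[36,0]]; det(A-λI) = λ^2 - 36.
Eigenvalues λ = 6, -6 with eigenvectors (1,6), (1,-6).

y(t) = K_1e^(6t) + K_2e^(-6t)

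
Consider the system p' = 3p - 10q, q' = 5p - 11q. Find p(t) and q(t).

Coefficient matrix A = [[3, -10], [5, -11]].
Characteristic polynomial det(A - λI) = λ^2 + 8λ + 17 = 0.
Eigenvalues λ = -4 ± i (complex conjugate pair).
For λ=-4+i: an eigenvector is (3,2) - i(1,1) = (3 - i, 2 - i).
A real fundamental pair from Re and Im of e^((-4+i)t)v: X_1 = e^(-4t)(cos(t)·(3,2) + sin(t)·(1,1)), X_2 = e^(-4t)(sin(t)·(3,2) - cos(t)·(1,1)).
General solution: K_1X_1 + K_2X_2.

p(t) = K_1e^(-4t)sin(t) + 3K_1e^(-4t)cos(t) + 3K_2e^(-4t)sin(t) - K_2e^(-4t)cos(t), q(t) = K_1e^(-4t)sin(t) + 2K_1e^(-4t)cos(t) + 2K_2e^(-4t)sin(t) - K_2e^(-4t)cos(t)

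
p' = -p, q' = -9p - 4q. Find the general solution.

Coefficient matrix A = [[-1, 0], [-9, -4]].
Characteristic polynomial det(A - λI) = λ^2 + 5λ + 4 = 0.
Eigenvalues λ = -4, -1.
For λ=-4: (A-λI) row 1 is [3, 0], so an eigenvector is (0, 1).
For λ=-1: (A-λI) row 2 is [-9, -3], so an eigenvector is (1, -3).
General solution: C_1e^(-4t)(0,1) + C_2e^(-t)(1,-3).

p(t) = C_2e^(-t), q(t) = C_1e^(-4t) - 3C_2e^(-t)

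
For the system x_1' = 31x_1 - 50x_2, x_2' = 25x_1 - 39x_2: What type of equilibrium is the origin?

stable spiral

A = [[31,-50],[25,-39]]; det(A-λI) = λ^2 + 8λ + 41.
λ = -4 ± 5i: negative real part.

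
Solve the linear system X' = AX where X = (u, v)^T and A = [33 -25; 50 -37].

u(t) = 2c_1e^(-2t)sin(5t) + c_1e^(-2t)cos(5t) + c_2e^(-2t)sin(5t) - 2c_2e^(-2t)cos(5t), v(t) = 3c_1e^(-2t)sin(5t) + c_1e^(-2t)cos(5t) + c_2e^(-2t)sin(5t) - 3c_2e^(-2t)cos(5t)

Coefficient matrix A = [[33, -25], [50, -37]].
Characteristic polynomial det(A - λI) = λ^2 + 4λ + 29 = 0.
Eigenvalues λ = -2 ± 5i (complex conjugate pair).
For λ=-2+5i: an eigenvector is (1,1) - i(2,3) = (1 - 2i, 1 - 3i).
A real fundamental pair from Re and Im of e^((-2+5i)t)v: X_1 = e^(-2t)(cos(5t)·(1,1) + sin(5t)·(2,3)), X_2 = e^(-2t)(sin(5t)·(1,1) - cos(5t)·(2,3)).
General solution: c_1X_1 + c_2X_2.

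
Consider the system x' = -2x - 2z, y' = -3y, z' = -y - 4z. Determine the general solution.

Coefficient matrix A = [[-2, 0, -2], [0, -3, 0], [0, -1, -4]].
det(A - λI) = 0 gives eigenvalues λ = -3, -2, -4.
For λ=-3: eigenvector (2,-1,1).
For λ=-2: eigenvector (1,0,0).
For λ=-4: eigenvector (1,0,1).
General solution: c_1e^(-3t)(2,-1,1) + c_2e^(-2t)(1,0,0) + c_3e^(-4t)(1,0,1).

x(t) = 2c_1e^(-3t) + c_2e^(-2t) + c_3e^(-4t), y(t) = -c_1e^(-3t), z(t) = c_1e^(-3t) + c_3e^(-4t)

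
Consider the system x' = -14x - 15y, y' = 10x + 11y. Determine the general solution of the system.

Coefficient matrix A = [[-14, -15], [10, 11]].
Characteristic polynomial det(A - λI) = λ^2 + 3λ - 4 = 0.
Eigenvalues λ = -4, 1.
For λ=-4: (A-λI) row 1 is [-10, -15], so an eigenvector is (-3, 2).
For λ=1: (A-λI) row 1 is [-15, -15], so an eigenvector is (1, -1).
General solution: K_1e^(-4t)(-3,2) + K_2e^(t)(1,-1).

x(t) = -3K_1e^(-4t) + K_2e^(t), y(t) = 2K_1e^(-4t) - K_2e^(t)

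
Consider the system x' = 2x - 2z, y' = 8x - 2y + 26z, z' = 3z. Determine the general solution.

Coefficient matrix A = [[2, 0, -2], [8, -2, 26], [0, 0, 3]].
det(A - λI) = 0 gives eigenvalues λ = 3, -2, 2.
For λ=3: eigenvector (-2,2,1).
For λ=-2: eigenvector (0,1,0).
For λ=2: eigenvector (1,2,0).
General solution: C_1e^(3t)(-2,2,1) + C_2e^(-2t)(0,1,0) + C_3e^(2t)(1,2,0).

x(t) = -2C_1e^(3t) + C_3e^(2t), y(t) = 2C_1e^(3t) + C_2e^(-2t) + 2C_3e^(2t), z(t) = C_1e^(3t)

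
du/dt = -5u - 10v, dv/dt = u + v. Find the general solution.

Coefficient matrix A = [[-5, -10], [1, 1]].
Characteristic polynomial det(A - λI) = λ^2 + 4λ + 5 = 0.
Eigenvalues λ = -2 ± i (complex conjugate pair).
For λ=-2+i: an eigenvector is (-1,0) - i(3,-1) = (-1 - 3i, 0 + i).
A real fundamental pair from Re and Im of e^((-2+i)t)v: X_1 = e^(-2t)(cos(t)·(-1,0) + sin(t)·(3,-1)), X_2 = e^(-2t)(sin(t)·(-1,0) - cos(t)·(3,-1)).
General solution: K_1X_1 + K_2X_2.

u(t) = 3K_1e^(-2t)sin(t) - K_1e^(-2t)cos(t) - K_2e^(-2t)sin(t) - 3K_2e^(-2t)cos(t), v(t) = -K_1e^(-2t)sin(t) + K_2e^(-2t)cos(t)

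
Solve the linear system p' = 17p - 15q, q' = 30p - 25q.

Coefficient matrix A = [[17, -15], [30, -25]].
Characteristic polynomial det(A - λI) = λ^2 + 8λ + 25 = 0.
Eigenvalues λ = -4 ± 3i (complex conjugate pair).
For λ=-4+3i: an eigenvector is (2,3) - i(-1,-1) = (2 + i, 3 + i).
A real fundamental pair from Re and Im of e^((-4+3i)t)v: X_1 = e^(-4t)(cos(3t)·(2,3) + sin(3t)·(-1,-1)), X_2 = e^(-4t)(sin(3t)·(2,3) - cos(3t)·(-1,-1)).
General solution: c_1X_1 + c_2X_2.

p(t) = -c_1e^(-4t)sin(3t) + 2c_1e^(-4t)cos(3t) + 2c_2e^(-4t)sin(3t) + c_2e^(-4t)cos(3t), q(t) = -c_1e^(-4t)sin(3t) + 3c_1e^(-4t)cos(3t) + 3c_2e^(-4t)sin(3t) + c_2e^(-4t)cos(3t)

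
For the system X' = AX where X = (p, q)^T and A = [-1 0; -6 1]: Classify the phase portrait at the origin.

A = [[-1,0],[-6,1]]; det(A-λI) = λ^2 - 1.
λ = 1, -1: opposite signs.

saddle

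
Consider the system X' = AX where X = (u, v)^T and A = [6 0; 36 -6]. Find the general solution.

Coefficient matrix A = [[6, 0], [36, -6]].
Characteristic polynomial det(A - λI) = λ^2 - 36 = 0.
Eigenvalues λ = -6, 6.
For λ=-6: (A-λI) row 1 is [12, 0], so an eigenvector is (0, -1).
For λ=6: (A-λI) row 2 is [36, -12], so an eigenvector is (-1, -3).
General solution: c_1e^(-6t)(0,-1) + c_2e^(6t)(-1,-3).

u(t) = -c_2e^(6t), v(t) = -c_1e^(-6t) - 3c_2e^(6t)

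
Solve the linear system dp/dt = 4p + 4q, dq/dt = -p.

Coefficient matrix A = [[4, 4], [-1, 0]].
Characteristic polynomial det(A - λI) = λ^2 - 4λ + 4 = 0.
Single eigenvalue λ = 2 with algebraic multiplicity 2.
Eigenvector v = (2,-1); generalized eigenvector w with (A-λI)w=v is (1,0).
General solution: e^(2t)[K_1·v + K_2·(t·v + w)].

p(t) = 2K_1e^(2t) + 2K_2te^(2t) + K_2e^(2t), q(t) = -K_1e^(2t) - K_2te^(2t)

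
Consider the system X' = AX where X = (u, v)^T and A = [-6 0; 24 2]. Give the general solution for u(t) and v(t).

u(t) = -c_1e^(-6t), v(t) = 3c_1e^(-6t) + c_2e^(2t)

Coefficient matrix A = [[-6, 0], [24, 2]].
Characteristic polynomial det(A - λI) = λ^2 + 4λ - 12 = 0.
Eigenvalues λ = -6, 2.
For λ=-6: (A-λI) row 2 is [24, 8], so an eigenvector is (-1, 3).
For λ=2: (A-λI) row 1 is [-8, 0], so an eigenvector is (0, 1).
General solution: c_1e^(-6t)(-1,3) + c_2e^(2t)(0,1).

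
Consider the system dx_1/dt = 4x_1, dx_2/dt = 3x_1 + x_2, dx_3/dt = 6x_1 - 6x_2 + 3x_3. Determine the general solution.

x_1(t) = K_2e^(4t), x_2(t) = K_1e^(t) + K_2e^(4t), x_3(t) = 3K_1e^(t) + K_3e^(3t)

Coefficient matrix A = [[4, 0, 0], [3, 1, 0], [6, -6, 3]].
det(A - λI) = 0 gives eigenvalues λ = 1, 4, 3.
For λ=1: eigenvector (0,1,3).
For λ=4: eigenvector (1,1,0).
For λ=3: eigenvector (0,0,1).
General solution: K_1e^(t)(0,1,3) + K_2e^(4t)(1,1,0) + K_3e^(3t)(0,0,1).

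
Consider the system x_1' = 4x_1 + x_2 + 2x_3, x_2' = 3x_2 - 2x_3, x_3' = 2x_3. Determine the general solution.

Coefficient matrix A = [[4, 1, 2], [0, 3, -2], [0, 0, 2]].
det(A - λI) = 0 gives eigenvalues λ = 4, 2, 3.
For λ=4: eigenvector (1,0,0).
For λ=2: eigenvector (-2,2,1).
For λ=3: eigenvector (-1,1,0).
General solution: c_1e^(4t)(1,0,0) + c_2e^(2t)(-2,2,1) + c_3e^(3t)(-1,1,0).

x_1(t) = c_1e^(4t) - 2c_2e^(2t) - c_3e^(3t), x_2(t) = 2c_2e^(2t) + c_3e^(3t), x_3(t) = c_2e^(2t)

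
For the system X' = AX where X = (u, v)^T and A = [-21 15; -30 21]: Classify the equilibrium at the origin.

A = [[-21,15],[-30,21]]; det(A-λI) = λ^2 + 9.
λ = 0 ± 3i: zero real part.

center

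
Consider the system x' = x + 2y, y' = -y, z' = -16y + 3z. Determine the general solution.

x(t) = -K_2e^(-t) + K_3e^(t), y(t) = K_2e^(-t), z(t) = K_1e^(3t) + 4K_2e^(-t)

Coefficient matrix A = [[1, 2, 0], [0, -1, 0], [0, -16, 3]].
det(A - λI) = 0 gives eigenvalues λ = 3, -1, 1.
For λ=3: eigenvector (0,0,1).
For λ=-1: eigenvector (-1,1,4).
For λ=1: eigenvector (1,0,0).
General solution: K_1e^(3t)(0,0,1) + K_2e^(-t)(-1,1,4) + K_3e^(t)(1,0,0).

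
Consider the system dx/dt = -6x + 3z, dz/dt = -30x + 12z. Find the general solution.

x(t) = K_1e^(3t)cos(3t) + K_2e^(3t)sin(3t), z(t) = -K_1e^(3t)sin(3t) + 3K_1e^(3t)cos(3t) + 3K_2e^(3t)sin(3t) + K_2e^(3t)cos(3t)

Coefficient matrix A = [[-6, 3], [-30, 12]].
Characteristic polynomial det(A - λI) = λ^2 - 6λ + 18 = 0.
Eigenvalues λ = 3 ± 3i (complex conjugate pair).
For λ=3+3i: an eigenvector is (1,3) - i(0,-1) = (1, 3 + i).
A real fundamental pair from Re and Im of e^((3+3i)t)v: X_1 = e^(3t)(cos(3t)·(1,3) + sin(3t)·(0,-1)), X_2 = e^(3t)(sin(3t)·(1,3) - cos(3t)·(0,-1)).
General solution: K_1X_1 + K_2X_2.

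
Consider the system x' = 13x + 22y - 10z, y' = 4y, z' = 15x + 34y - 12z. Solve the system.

x(t) = c_1e^(3t) + 2c_2e^(4t) + 2c_3e^(-2t), y(t) = c_2e^(4t), z(t) = c_1e^(3t) + 4c_2e^(4t) + 3c_3e^(-2t)

Coefficient matrix A = [[13, 22, -10], [0, 4, 0], [15, 34, -12]].
det(A - λI) = 0 gives eigenvalues λ = 3, 4, -2.
For λ=3: eigenvector (1,0,1).
For λ=4: eigenvector (2,1,4).
For λ=-2: eigenvector (2,0,3).
General solution: c_1e^(3t)(1,0,1) + c_2e^(4t)(2,1,4) + c_3e^(-2t)(2,0,3).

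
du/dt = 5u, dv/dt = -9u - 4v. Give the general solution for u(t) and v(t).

Coefficient matrix A = [[5, 0], [-9, -4]].
Characteristic polynomial det(A - λI) = λ^2 - λ - 20 = 0.
Eigenvalues λ = 5, -4.
For λ=5: (A-λI) row 2 is [-9, -9], so an eigenvector is (1, -1).
For λ=-4: (A-λI) row 1 is [9, 0], so an eigenvector is (0, 1).
General solution: C_1e^(5t)(1,-1) + C_2e^(-4t)(0,1).

u(t) = C_1e^(5t), v(t) = -C_1e^(5t) + C_2e^(-4t)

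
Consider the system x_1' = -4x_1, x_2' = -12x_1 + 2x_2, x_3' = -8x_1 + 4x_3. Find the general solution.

x_1(t) = C_1e^(-4t), x_2(t) = 2C_1e^(-4t) + C_3e^(2t), x_3(t) = C_1e^(-4t) + C_2e^(4t)

Coefficient matrix A = [[-4, 0, 0], [-12, 2, 0], [-8, 0, 4]].
det(A - λI) = 0 gives eigenvalues λ = -4, 4, 2.
For λ=-4: eigenvector (1,2,1).
For λ=4: eigenvector (0,0,1).
For λ=2: eigenvector (0,1,0).
General solution: C_1e^(-4t)(1,2,1) + C_2e^(4t)(0,0,1) + C_3e^(2t)(0,1,0).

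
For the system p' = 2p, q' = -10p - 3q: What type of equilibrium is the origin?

A = [[2,0],[-10,-3]]; det(A-λI) = λ^2 + λ - 6.
λ = 2, -3: opposite signs.

saddle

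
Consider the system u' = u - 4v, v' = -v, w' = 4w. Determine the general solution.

Coefficient matrix A = [[1, -4, 0], [0, -1, 0], [0, 0, 4]].
det(A - λI) = 0 gives eigenvalues λ = 1, 4, -1.
For λ=1: eigenvector (1,0,0).
For λ=4: eigenvector (0,0,1).
For λ=-1: eigenvector (2,1,0).
General solution: C_1e^(t)(1,0,0) + C_2e^(4t)(0,0,1) + C_3e^(-t)(2,1,0).

u(t) = C_1e^(t) + 2C_3e^(-t), v(t) = C_3e^(-t), w(t) = C_2e^(4t)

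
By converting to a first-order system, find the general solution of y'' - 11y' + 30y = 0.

y(t) = K_1e^(6t) + K_2e^(5t)

Let x_1 = y, x_2 = y'. Then x_1' = x_2 and x_2' = -30x_1 + 11x_2.
A = [[0,1],[-30,11]]; det(A-λI) = λ^2 - 11λ + 30.
Eigenvalues λ = 6, 5 with eigenvectors (1,6), (1,5).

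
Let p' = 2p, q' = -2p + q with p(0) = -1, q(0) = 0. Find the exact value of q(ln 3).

A = [[2,0],[-2,1]]; eigenvalues λ = 2, 1.
Eigenvectors: (-1,2) for λ=2, (0,-1) for λ=1.
From the initial condition, c_1 = 1, c_2 = 2.
q(ln 3) = (1)(3^2)(2) + (2)(3^1)(-1) = 12.

12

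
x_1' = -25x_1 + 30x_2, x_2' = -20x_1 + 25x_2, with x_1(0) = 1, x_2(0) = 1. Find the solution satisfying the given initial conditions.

x_1(t) = e^(5t), x_2(t) = e^(5t)

Coefficient matrix A = [[-25, 30], [-20, 25]].
Characteristic polynomial det(A - λI) = λ^2 - 25 = 0.
Eigenvalues λ = 5, -5.
For λ=5: (A-λI) row 1 is [-30, 30], so an eigenvector is (1, 1).
For λ=-5: (A-λI) row 1 is [-20, 30], so an eigenvector is (3, 2).
General solution: C_1e^(5t)(1,1) + C_2e^(-5t)(3,2).
Applying x_1(0)=1, x_2(0)=1 gives C_1=1, C_2=0.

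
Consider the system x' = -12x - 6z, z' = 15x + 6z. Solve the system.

Coefficient matrix A = [[-12, -6], [15, 6]].
Characteristic polynomial det(A - λI) = λ^2 + 6λ + 18 = 0.
Eigenvalues λ = -3 ± 3i (complex conjugate pair).
For λ=-3+3i: an eigenvector is (1,-1) - i(-1,2) = (1 + i, -1 - 2i).
A real fundamental pair from Re and Im of e^((-3+3i)t)v: X_1 = e^(-3t)(cos(3t)·(1,-1) + sin(3t)·(-1,2)), X_2 = e^(-3t)(sin(3t)·(1,-1) - cos(3t)·(-1,2)).
General solution: c_1X_1 + c_2X_2.

x(t) = -c_1e^(-3t)sin(3t) + c_1e^(-3t)cos(3t) + c_2e^(-3t)sin(3t) + c_2e^(-3t)cos(3t), z(t) = 2c_1e^(-3t)sin(3t) - c_1e^(-3t)cos(3t) - c_2e^(-3t)sin(3t) - 2c_2e^(-3t)cos(3t)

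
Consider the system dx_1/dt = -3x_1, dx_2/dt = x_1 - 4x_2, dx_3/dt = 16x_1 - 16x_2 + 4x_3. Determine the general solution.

x_1(t) = K_1e^(-3t), x_2(t) = K_1e^(-3t) + K_2e^(-4t), x_3(t) = 2K_2e^(-4t) + K_3e^(4t)

Coefficient matrix A = [[-3, 0, 0], [1, -4, 0], [16, -16, 4]].
det(A - λI) = 0 gives eigenvalues λ = -3, -4, 4.
For λ=-3: eigenvector (1,1,0).
For λ=-4: eigenvector (0,1,2).
For λ=4: eigenvector (0,0,1).
General solution: K_1e^(-3t)(1,1,0) + K_2e^(-4t)(0,1,2) + K_3e^(4t)(0,0,1).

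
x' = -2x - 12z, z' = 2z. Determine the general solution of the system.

x(t) = K_1e^(-2t) + 3K_2e^(2t), z(t) = -K_2e^(2t)

Coefficient matrix A = [[-2, -12], [0, 2]].
Characteristic polynomial det(A - λI) = λ^2 - 4 = 0.
Eigenvalues λ = -2, 2.
For λ=-2: (A-λI) row 1 is [0, -12], so an eigenvector is (1, 0).
For λ=2: (A-λI) row 1 is [-4, -12], so an eigenvector is (3, -1).
General solution: K_1e^(-2t)(1,0) + K_2e^(2t)(3,-1).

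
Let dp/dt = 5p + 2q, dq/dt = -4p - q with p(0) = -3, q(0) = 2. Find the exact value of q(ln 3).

102

A = [[5,2],[-4,-1]]; eigenvalues λ = 1, 3.
Eigenvectors: (1,-2) for λ=1, (1,-1) for λ=3.
From the initial condition, c_1 = 1, c_2 = -4.
q(ln 3) = (1)(3^1)(-2) + (-4)(3^3)(-1) = 102.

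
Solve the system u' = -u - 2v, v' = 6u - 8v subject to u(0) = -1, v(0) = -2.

u(t) = -e^(-5t), v(t) = -2e^(-5t)

Coefficient matrix A = [[-1, -2], [6, -8]].
Characteristic polynomial det(A - λI) = λ^2 + 9λ + 20 = 0.
Eigenvalues λ = -5, -4.
For λ=-5: (A-λI) row 1 is [4, -2], so an eigenvector is (-1, -2).
For λ=-4: (A-λI) row 1 is [3, -2], so an eigenvector is (-2, -3).
General solution: K_1e^(-5t)(-1,-2) + K_2e^(-4t)(-2,-3).
Applying u(0)=-1, v(0)=-2 gives K_1=1, K_2=0.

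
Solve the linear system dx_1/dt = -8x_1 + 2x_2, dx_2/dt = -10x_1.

Coefficient matrix A = [[-8, 2], [-10, 0]].
Characteristic polynomial det(A - λI) = λ^2 + 8λ + 20 = 0.
Eigenvalues λ = -4 ± 2i (complex conjugate pair).
For λ=-4+2i: an eigenvector is (-1,-2) - i(0,1) = (-1, -2 - i).
A real fundamental pair from Re and Im of e^((-4+2i)t)v: X_1 = e^(-4t)(cos(2t)·(-1,-2) + sin(2t)·(0,1)), X_2 = e^(-4t)(sin(2t)·(-1,-2) - cos(2t)·(0,1)).
General solution: K_1X_1 + K_2X_2.

x_1(t) = -K_1e^(-4t)cos(2t) - K_2e^(-4t)sin(2t), x_2(t) = K_1e^(-4t)sin(2t) - 2K_1e^(-4t)cos(2t) - 2K_2e^(-4t)sin(2t) - K_2e^(-4t)cos(2t)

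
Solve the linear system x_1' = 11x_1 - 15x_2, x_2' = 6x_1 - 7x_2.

Coefficient matrix A = [[11, -15], [6, -7]].
Characteristic polynomial det(A - λI) = λ^2 - 4λ + 13 = 0.
Eigenvalues λ = 2 ± 3i (complex conjugate pair).
For λ=2+3i: an eigenvector is (-2,-1) - i(-1,-1) = (-2 + i, -1 + i).
A real fundamental pair from Re and Im of e^((2+3i)t)v: X_1 = e^(2t)(cos(3t)·(-2,-1) + sin(3t)·(-1,-1)), X_2 = e^(2t)(sin(3t)·(-2,-1) - cos(3t)·(-1,-1)).
General solution: C_1X_1 + C_2X_2.

x_1(t) = -C_1e^(2t)sin(3t) - 2C_1e^(2t)cos(3t) - 2C_2e^(2t)sin(3t) + C_2e^(2t)cos(3t), x_2(t) = -C_1e^(2t)sin(3t) - C_1e^(2t)cos(3t) - C_2e^(2t)sin(3t) + C_2e^(2t)cos(3t)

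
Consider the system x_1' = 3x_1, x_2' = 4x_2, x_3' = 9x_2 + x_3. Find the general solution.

x_1(t) = K_1e^(3t), x_2(t) = K_2e^(4t), x_3(t) = 3K_2e^(4t) + K_3e^(t)

Coefficient matrix A = [[3, 0, 0], [0, 4, 0], [0, 9, 1]].
det(A - λI) = 0 gives eigenvalues λ = 3, 4, 1.
For λ=3: eigenvector (1,0,0).
For λ=4: eigenvector (0,1,3).
For λ=1: eigenvector (0,0,1).
General solution: K_1e^(3t)(1,0,0) + K_2e^(4t)(0,1,3) + K_3e^(t)(0,0,1).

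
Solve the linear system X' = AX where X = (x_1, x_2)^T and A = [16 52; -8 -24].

x_1(t) = -3c_1e^(-4t)sin(4t) + 2c_1e^(-4t)cos(4t) + 2c_2e^(-4t)sin(4t) + 3c_2e^(-4t)cos(4t), x_2(t) = c_1e^(-4t)sin(4t) - c_1e^(-4t)cos(4t) - c_2e^(-4t)sin(4t) - c_2e^(-4t)cos(4t)

Coefficient matrix A = [[16, 52], [-8, -24]].
Characteristic polynomial det(A - λI) = λ^2 + 8λ + 32 = 0.
Eigenvalues λ = -4 ± 4i (complex conjugate pair).
For λ=-4+4i: an eigenvector is (2,-1) - i(-3,1) = (2 + 3i, -1 - i).
A real fundamental pair from Re and Im of e^((-4+4i)t)v: X_1 = e^(-4t)(cos(4t)·(2,-1) + sin(4t)·(-3,1)), X_2 = e^(-4t)(sin(4t)·(2,-1) - cos(4t)·(-3,1)).
General solution: c_1X_1 + c_2X_2.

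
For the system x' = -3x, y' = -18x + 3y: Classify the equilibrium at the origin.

saddle

A = [[-3,0],[-18,3]]; det(A-λI) = λ^2 - 9.
λ = -3, 3: opposite signs.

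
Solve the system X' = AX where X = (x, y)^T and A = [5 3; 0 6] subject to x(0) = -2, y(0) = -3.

x(t) = -9e^(6t) + 7e^(5t), y(t) = -3e^(6t)

Coefficient matrix A = [[5, 3], [0, 6]].
Characteristic polynomial det(A - λI) = λ^2 - 11λ + 30 = 0.
Eigenvalues λ = 5, 6.
For λ=5: (A-λI) row 1 is [0, 3], so an eigenvector is (1, 0).
For λ=6: (A-λI) row 1 is [-1, 3], so an eigenvector is (-3, -1).
General solution: C_1e^(5t)(1,0) + C_2e^(6t)(-3,-1).
Applying x(0)=-2, y(0)=-3 gives C_1=7, C_2=3.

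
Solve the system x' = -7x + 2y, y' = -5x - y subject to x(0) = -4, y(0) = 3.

x(t) = 18e^(-4t)sin(t) - 4e^(-4t)cos(t), y(t) = 29e^(-4t)sin(t) + 3e^(-4t)cos(t)

Coefficient matrix A = [[-7, 2], [-5, -1]].
Characteristic polynomial det(A - λI) = λ^2 + 8λ + 17 = 0.
Eigenvalues λ = -4 ± i (complex conjugate pair).
For λ=-4+i: an eigenvector is (-1,-1) - i(1,2) = (-1 - i, -1 - 2i).
A real fundamental pair from Re and Im of e^((-4+i)t)v: X_1 = e^(-4t)(cos(t)·(-1,-1) + sin(t)·(1,2)), X_2 = e^(-4t)(sin(t)·(-1,-1) - cos(t)·(1,2)).
General solution: c_1X_1 + c_2X_2.
Applying x(0)=-4, y(0)=3 gives c_1=11, c_2=-7.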